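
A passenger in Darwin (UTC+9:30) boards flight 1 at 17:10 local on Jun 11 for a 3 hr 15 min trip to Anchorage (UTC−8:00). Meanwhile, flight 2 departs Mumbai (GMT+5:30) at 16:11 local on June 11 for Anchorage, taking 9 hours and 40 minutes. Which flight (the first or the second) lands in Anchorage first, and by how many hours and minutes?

the first, by 9 hours 26 minutes

Flight 1 in UTC: 17:10 − 9:30 = 07:40 on Jun 11.
+3 hours 15 minutes → arrive 10:55 UTC on Jun 11.
Flight 2 in UTC: 16:11 − 5:30 = 10:41 on Jun 11.
+9 hours 40 minutes → arrive 20:21 UTC on Jun 11.
Flight 1 lands earlier by 9 hours 26 minutes.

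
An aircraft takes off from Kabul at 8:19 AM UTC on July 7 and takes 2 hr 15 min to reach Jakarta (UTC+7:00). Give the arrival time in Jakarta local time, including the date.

Departure is given in UTC: 8:19 AM on Jul 7.
Add 2 hours 15 minutes → 10:34 AM UTC.
Jakarta is UTC+7:00: 10:34 AM + 7:00 = 5:34 PM on Jul 7.

5:34 PM on July 7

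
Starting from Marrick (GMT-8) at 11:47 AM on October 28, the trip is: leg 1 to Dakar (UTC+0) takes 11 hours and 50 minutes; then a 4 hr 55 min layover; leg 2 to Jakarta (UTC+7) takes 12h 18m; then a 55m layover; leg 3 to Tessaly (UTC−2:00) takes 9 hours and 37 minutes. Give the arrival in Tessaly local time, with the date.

9:22 AM on October 30

Convert departure to UTC: 11:47 AM + 8:00 = 7:47 PM UTC on Oct 28.
Add 11 hours and 50 minutes leg 1 → 7:37 AM UTC (Oct 29).
Add 4 hours 55 minutes layover in Dakar → 12:32 PM UTC.
Add 12 hours and 18 minutes leg 2 → 12:50 AM UTC (Oct 30).
Add 55 minutes layover in Jakarta → 1:45 AM UTC.
Add 9 hours 37 minutes leg 3 → 11:22 AM UTC.
Tessaly is UTC−2:00, so local arrival = 11:22 AM − 2:00 = 9:22 AM on Oct 30.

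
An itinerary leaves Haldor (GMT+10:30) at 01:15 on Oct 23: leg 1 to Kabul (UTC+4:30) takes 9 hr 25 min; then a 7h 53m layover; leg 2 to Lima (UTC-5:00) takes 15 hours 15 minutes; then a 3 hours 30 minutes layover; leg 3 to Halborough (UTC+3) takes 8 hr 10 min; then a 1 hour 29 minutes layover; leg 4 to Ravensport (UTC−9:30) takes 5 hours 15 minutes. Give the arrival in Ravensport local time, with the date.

08:12 on October 24

Convert departure to UTC: 01:15 − 10:30 = 14:45 UTC on Oct 22.
Add 9 hours and 25 minutes leg 1 → 00:10 UTC (Oct 23).
Add 7 hours 53 minutes layover in Kabul → 08:03 UTC.
Add 15 hours and 15 minutes leg 2 → 23:18 UTC.
Add 3 hours 30 minutes layover in Lima → 02:48 UTC (Oct 24).
Add 8 hours and 10 minutes leg 3 → 10:58 UTC.
Add 1 hour and 29 minutes layover in Halborough → 12:27 UTC.
Add 5 hours and 15 minutes leg 4 → 17:42 UTC.
Ravensport is UTC−9:30, so local arrival = 17:42 − 9:30 = 08:12 on Oct 24.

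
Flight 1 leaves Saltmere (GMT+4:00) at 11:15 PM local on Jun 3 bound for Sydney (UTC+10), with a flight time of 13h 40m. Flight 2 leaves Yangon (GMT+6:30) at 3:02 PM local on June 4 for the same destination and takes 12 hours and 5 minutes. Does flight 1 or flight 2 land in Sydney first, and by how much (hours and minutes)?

Flight 1 in UTC: 11:15 PM − 4:00 = 7:15 PM on Jun 3.
+13 hours and 40 minutes → arrive 8:55 AM UTC on Jun 4.
Flight 2 in UTC: 3:02 PM − 6:30 = 8:32 AM on Jun 4.
+12 hours and 5 minutes → arrive 8:37 PM UTC on Jun 4.
Flight 1 lands earlier by 11 hours 42 minutes.

the first, by 11 hours 42 minutes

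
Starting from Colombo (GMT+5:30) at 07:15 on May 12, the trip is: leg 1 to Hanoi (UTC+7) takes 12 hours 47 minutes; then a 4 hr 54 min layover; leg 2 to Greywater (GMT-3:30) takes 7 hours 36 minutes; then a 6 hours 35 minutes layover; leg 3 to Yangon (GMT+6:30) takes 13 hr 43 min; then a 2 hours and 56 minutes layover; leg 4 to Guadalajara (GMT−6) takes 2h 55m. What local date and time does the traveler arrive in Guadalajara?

Convert departure to UTC: 07:15 − 5:30 = 01:45 UTC on May 12.
Add 12 hours and 47 minutes leg 1 → 14:32 UTC.
Add 4 hours 54 minutes layover in Hanoi → 19:26 UTC.
Add 7 hours 36 minutes leg 2 → 03:02 UTC (May 13).
Add 6 hours 35 minutes layover in Greywater → 09:37 UTC.
Add 13 hours 43 minutes leg 3 → 23:20 UTC.
Add 2 hours and 56 minutes layover in Yangon → 02:16 UTC (May 14).
Add 2 hours 55 minutes leg 4 → 05:11 UTC.
Guadalajara is UTC−6:00, so local arrival = 05:11 − 6:00 = 23:11 on May 13.

23:11 on May 13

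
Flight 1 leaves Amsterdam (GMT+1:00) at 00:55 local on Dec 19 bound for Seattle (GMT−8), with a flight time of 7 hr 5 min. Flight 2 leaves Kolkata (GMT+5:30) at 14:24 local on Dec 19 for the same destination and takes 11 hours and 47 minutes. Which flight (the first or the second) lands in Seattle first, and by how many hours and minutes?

the first, by 13 hours 41 minutes

Flight 1 in UTC: 00:55 − 1:00 = 23:55 on Dec 18.
+7 hours and 5 minutes → arrive 07:00 UTC on Dec 19.
Flight 2 in UTC: 14:24 − 5:30 = 08:54 on Dec 19.
+11 hours 47 minutes → arrive 20:41 UTC on Dec 19.
Flight 1 lands earlier by 13 hours 41 minutes.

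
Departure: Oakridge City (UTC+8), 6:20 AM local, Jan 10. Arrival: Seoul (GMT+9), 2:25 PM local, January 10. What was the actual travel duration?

7 hours 5 minutes

Departure in UTC: 6:20 AM − 8:00 = 10:20 PM on Jan 9.
Arrival in UTC: 2:25 PM − 9:00 = 5:25 AM on Jan 10.
Elapsed = 5:25 AM − 10:20 PM (+1 day) = 7 hours 5 minutes.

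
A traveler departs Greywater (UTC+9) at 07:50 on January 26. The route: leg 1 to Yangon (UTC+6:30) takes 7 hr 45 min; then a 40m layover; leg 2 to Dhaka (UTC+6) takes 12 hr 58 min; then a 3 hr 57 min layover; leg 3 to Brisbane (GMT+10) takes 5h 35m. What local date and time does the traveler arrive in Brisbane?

15:45 on Jan 27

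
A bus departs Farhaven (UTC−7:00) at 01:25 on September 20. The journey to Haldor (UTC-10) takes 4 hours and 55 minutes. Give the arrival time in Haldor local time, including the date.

03:20 on Sep 20

Convert departure to UTC: 01:25 + 7:00 = 08:25 UTC on Sep 20.
Add 4 hours and 55 minutes travel time → 13:20 UTC.
Haldor is UTC−10:00, so local arrival = 13:20 − 10:00 = 03:20 on Sep 20.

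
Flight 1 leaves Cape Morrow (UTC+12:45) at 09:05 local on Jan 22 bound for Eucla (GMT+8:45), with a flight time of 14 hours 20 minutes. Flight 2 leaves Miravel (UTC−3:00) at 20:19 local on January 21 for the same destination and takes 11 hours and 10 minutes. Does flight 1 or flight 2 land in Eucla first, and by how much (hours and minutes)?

the second, by 11 minutes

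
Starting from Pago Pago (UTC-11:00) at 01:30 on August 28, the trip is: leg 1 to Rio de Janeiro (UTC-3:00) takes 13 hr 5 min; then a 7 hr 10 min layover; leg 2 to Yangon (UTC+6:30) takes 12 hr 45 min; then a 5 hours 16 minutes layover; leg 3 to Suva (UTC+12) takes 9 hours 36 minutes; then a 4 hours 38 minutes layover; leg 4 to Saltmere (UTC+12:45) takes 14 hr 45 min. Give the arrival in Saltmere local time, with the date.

20:30 on August 31

Convert departure to UTC: 01:30 + 11:00 = 12:30 UTC on Aug 28.
Add 13 hours and 5 minutes leg 1 → 01:35 UTC (Aug 29).
Add 7 hours 10 minutes layover in Rio de Janeiro → 08:45 UTC.
Add 12 hours and 45 minutes leg 2 → 21:30 UTC.
Add 5 hours 16 minutes layover in Yangon → 02:46 UTC (Aug 30).
Add 9 hours and 36 minutes leg 3 → 12:22 UTC.
Add 4 hours and 38 minutes layover in Suva → 17:00 UTC.
Add 14 hours and 45 minutes leg 4 → 07:45 UTC (Aug 31).
Saltmere is UTC+12:45, so local arrival = 07:45 + 12:45 = 20:30 on Aug 31.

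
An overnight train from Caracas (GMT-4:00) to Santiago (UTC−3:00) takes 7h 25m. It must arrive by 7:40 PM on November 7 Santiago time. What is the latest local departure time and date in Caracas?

11:15 AM on Nov 7

Target arrival in UTC: 7:40 PM + 3:00 = 10:40 PM on Nov 7.
Subtract 7 hours 25 minutes → departure 3:15 PM UTC on Nov 7.
Caracas is UTC−4:00: 3:15 PM − 4:00 = 11:15 AM on Nov 7.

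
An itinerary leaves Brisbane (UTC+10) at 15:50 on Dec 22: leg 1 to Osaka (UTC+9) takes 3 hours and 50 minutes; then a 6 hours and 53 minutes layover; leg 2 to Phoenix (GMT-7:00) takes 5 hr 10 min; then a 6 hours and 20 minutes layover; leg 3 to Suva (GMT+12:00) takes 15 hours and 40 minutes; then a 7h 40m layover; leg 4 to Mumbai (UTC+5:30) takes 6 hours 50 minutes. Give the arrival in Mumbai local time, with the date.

15:43 on December 24

Convert departure to UTC: 15:50 − 10:00 = 05:50 UTC on Dec 22.
Add 3 hours and 50 minutes leg 1 → 09:40 UTC.
Add 6 hours and 53 minutes layover in Osaka → 16:33 UTC.
Add 5 hours 10 minutes leg 2 → 21:43 UTC.
Add 6 hours and 20 minutes layover in Phoenix → 04:03 UTC (Dec 23).
Add 15 hours and 40 minutes leg 3 → 19:43 UTC.
Add 7 hours and 40 minutes layover in Suva → 03:23 UTC (Dec 24).
Add 6 hours and 50 minutes leg 4 → 10:13 UTC.
Mumbai is UTC+5:30, so local arrival = 10:13 + 5:30 = 15:43 on Dec 24.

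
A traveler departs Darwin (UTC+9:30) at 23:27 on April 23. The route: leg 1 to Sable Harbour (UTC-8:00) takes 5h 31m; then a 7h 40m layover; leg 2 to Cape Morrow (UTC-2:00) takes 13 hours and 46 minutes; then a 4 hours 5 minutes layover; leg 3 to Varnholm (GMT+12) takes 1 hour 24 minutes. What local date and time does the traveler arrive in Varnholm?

10:23 on April 25

Convert departure to UTC: 23:27 − 9:30 = 13:57 UTC on Apr 23.
Add 5 hours and 31 minutes leg 1 → 19:28 UTC.
Add 7 hours 40 minutes layover in Sable Harbour → 03:08 UTC (Apr 24).
Add 13 hours and 46 minutes leg 2 → 16:54 UTC.
Add 4 hours 5 minutes layover in Cape Morrow → 20:59 UTC.
Add 1 hour and 24 minutes leg 3 → 22:23 UTC.
Varnholm is UTC+12:00, so local arrival = 22:23 + 12:00 = 10:23 on Apr 25.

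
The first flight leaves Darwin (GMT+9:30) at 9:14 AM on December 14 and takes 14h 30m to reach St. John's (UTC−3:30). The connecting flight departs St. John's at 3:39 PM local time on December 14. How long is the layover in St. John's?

Convert departure to UTC: 9:14 AM − 9:30 = 11:44 PM UTC on Dec 13.
Add 14 hours 30 minutes flight time → 2:14 PM UTC (Dec 14).
St. John's is UTC−3:30, so local arrival = 2:14 PM − 3:30 = 10:44 AM on Dec 14.
Layover = 3:39 PM − 10:44 AM = 4 hours 55 minutes.

4 hours 55 minutes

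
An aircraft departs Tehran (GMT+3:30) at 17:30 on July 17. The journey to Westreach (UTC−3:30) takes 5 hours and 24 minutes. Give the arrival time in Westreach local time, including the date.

15:54 on Jul 17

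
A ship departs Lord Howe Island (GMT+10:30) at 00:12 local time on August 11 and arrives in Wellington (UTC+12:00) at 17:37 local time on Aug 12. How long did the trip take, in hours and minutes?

Departure in UTC: 00:12 − 10:30 = 13:42 on Aug 10.
Arrival in UTC: 17:37 − 12:00 = 05:37 on Aug 12.
Elapsed = 05:37 − 13:42 (+2 days) = 39 hours 55 minutes.

39 hours 55 minutes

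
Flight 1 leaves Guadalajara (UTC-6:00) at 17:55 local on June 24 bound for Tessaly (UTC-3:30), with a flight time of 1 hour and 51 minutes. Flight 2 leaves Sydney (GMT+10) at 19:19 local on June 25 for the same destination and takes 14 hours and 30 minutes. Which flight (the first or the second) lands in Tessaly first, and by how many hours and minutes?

Flight 1 in UTC: 17:55 + 6:00 = 23:55 on Jun 24.
+1 hour 51 minutes → arrive 01:46 UTC on Jun 25.
Flight 2 in UTC: 19:19 − 10:00 = 09:19 on Jun 25.
+14 hours 30 minutes → arrive 23:49 UTC on Jun 25.
Flight 1 lands earlier by 22 hours 3 minutes.

the first, by 22 hours 3 minutes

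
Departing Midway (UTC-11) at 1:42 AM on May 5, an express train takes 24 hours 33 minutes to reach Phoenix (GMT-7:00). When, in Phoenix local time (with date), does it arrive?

6:15 AM on May 6

Convert departure to UTC: 1:42 AM + 11:00 = 12:42 PM UTC on May 5.
Add 24 hours 33 minutes travel time → 1:15 PM UTC (May 6).
Phoenix is UTC−7:00, so local arrival = 1:15 PM − 7:00 = 6:15 AM on May 6.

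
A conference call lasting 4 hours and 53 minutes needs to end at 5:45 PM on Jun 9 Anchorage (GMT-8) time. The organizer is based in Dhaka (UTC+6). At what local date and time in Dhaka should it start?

Target end time in UTC: 5:45 PM + 8:00 = 1:45 AM on Jun 10.
Subtract 4 hours 53 minutes → start 8:52 PM UTC on Jun 9.
Dhaka is UTC+6:00: 8:52 PM + 6:00 = 2:52 AM on Jun 10.

2:52 AM on June 10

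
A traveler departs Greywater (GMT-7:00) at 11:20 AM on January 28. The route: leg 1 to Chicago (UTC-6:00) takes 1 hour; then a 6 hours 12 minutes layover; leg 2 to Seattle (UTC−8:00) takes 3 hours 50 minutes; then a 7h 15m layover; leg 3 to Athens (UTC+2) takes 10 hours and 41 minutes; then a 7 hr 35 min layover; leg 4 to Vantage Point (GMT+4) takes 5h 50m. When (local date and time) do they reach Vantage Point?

4:43 PM on January 30

Convert departure to UTC: 11:20 AM + 7:00 = 6:20 PM UTC on Jan 28.
Add 1 hour leg 1 → 7:20 PM UTC.
Add 6 hours 12 minutes layover in Chicago → 1:32 AM UTC (Jan 29).
Add 3 hours 50 minutes leg 2 → 5:22 AM UTC.
Add 7 hours 15 minutes layover in Seattle → 12:37 PM UTC.
Add 10 hours 41 minutes leg 3 → 11:18 PM UTC.
Add 7 hours 35 minutes layover in Athens → 6:53 AM UTC (Jan 30).
Add 5 hours 50 minutes leg 4 → 12:43 PM UTC.
Vantage Point is UTC+4:00, so local arrival = 12:43 PM + 4:00 = 4:43 PM on Jan 30.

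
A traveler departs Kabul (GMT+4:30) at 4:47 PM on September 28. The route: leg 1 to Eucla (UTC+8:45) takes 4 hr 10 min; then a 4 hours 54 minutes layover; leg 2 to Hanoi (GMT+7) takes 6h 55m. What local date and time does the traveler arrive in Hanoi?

11:16 AM on September 29

Convert departure to UTC: 4:47 PM − 4:30 = 12:17 PM UTC on Sep 28.
Add 4 hours 10 minutes leg 1 → 4:27 PM UTC.
Add 4 hours 54 minutes layover in Eucla → 9:21 PM UTC.
Add 6 hours and 55 minutes leg 2 → 4:16 AM UTC (Sep 29).
Hanoi is UTC+7:00, so local arrival = 4:16 AM + 7:00 = 11:16 AM on Sep 29.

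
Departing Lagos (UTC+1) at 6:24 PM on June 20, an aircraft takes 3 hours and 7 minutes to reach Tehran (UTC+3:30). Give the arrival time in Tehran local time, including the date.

Convert departure to UTC: 6:24 PM − 1:00 = 5:24 PM UTC on Jun 20.
Add 3 hours and 7 minutes travel time → 8:31 PM UTC.
Tehran is UTC+3:30, so local arrival = 8:31 PM + 3:30 = 12:01 AM on Jun 21.

12:01 AM on Jun 21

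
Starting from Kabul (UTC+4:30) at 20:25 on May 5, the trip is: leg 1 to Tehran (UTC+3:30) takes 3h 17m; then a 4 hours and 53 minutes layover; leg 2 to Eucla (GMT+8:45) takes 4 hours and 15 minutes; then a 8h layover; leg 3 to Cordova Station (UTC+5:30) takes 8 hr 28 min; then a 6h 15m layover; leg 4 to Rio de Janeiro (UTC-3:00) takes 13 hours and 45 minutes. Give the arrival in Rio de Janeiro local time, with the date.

Convert departure to UTC: 20:25 − 4:30 = 15:55 UTC on May 5.
Add 3 hours 17 minutes leg 1 → 19:12 UTC.
Add 4 hours and 53 minutes layover in Tehran → 00:05 UTC (May 6).
Add 4 hours and 15 minutes leg 2 → 04:20 UTC.
Add 8 hours layover in Eucla → 12:20 UTC.
Add 8 hours and 28 minutes leg 3 → 20:48 UTC.
Add 6 hours and 15 minutes layover in Cordova Station → 03:03 UTC (May 7).
Add 13 hours 45 minutes leg 4 → 16:48 UTC.
Rio de Janeiro is UTC−3:00, so local arrival = 16:48 − 3:00 = 13:48 on May 7.

13:48 on May 7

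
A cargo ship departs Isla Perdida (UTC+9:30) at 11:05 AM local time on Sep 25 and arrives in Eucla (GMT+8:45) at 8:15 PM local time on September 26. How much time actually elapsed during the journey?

33 hours 55 minutes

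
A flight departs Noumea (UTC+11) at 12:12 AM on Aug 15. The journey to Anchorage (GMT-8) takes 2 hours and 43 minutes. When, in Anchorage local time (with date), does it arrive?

7:55 AM on August 14

Anchorage is 19:00 behind Noumea.
After 2 hours 43 minutes it is 2:55 AM in Noumea.
Shift by the zone difference: 2:55 AM − 19:00 = 7:55 AM on Aug 14 in Anchorage.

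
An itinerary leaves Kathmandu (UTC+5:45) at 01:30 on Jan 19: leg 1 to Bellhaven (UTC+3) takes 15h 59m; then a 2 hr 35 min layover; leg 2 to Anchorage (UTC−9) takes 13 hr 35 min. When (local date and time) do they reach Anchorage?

Convert departure to UTC: 01:30 − 5:45 = 19:45 UTC on Jan 18.
Add 15 hours 59 minutes leg 1 → 11:44 UTC (Jan 19).
Add 2 hours and 35 minutes layover in Bellhaven → 14:19 UTC.
Add 13 hours 35 minutes leg 2 → 03:54 UTC (Jan 20).
Anchorage is UTC−9:00, so local arrival = 03:54 − 9:00 = 18:54 on Jan 19.

18:54 on January 19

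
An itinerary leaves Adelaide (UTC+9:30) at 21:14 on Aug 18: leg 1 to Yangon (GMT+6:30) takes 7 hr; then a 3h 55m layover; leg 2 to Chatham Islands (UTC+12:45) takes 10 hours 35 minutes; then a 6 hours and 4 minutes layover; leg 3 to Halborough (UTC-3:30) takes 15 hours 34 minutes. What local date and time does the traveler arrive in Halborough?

03:22 on August 20

Convert departure to UTC: 21:14 − 9:30 = 11:44 UTC on Aug 18.
Add 7 hours leg 1 → 18:44 UTC.
Add 3 hours 55 minutes layover in Yangon → 22:39 UTC.
Add 10 hours and 35 minutes leg 2 → 09:14 UTC (Aug 19).
Add 6 hours 4 minutes layover in Chatham Islands → 15:18 UTC.
Add 15 hours and 34 minutes leg 3 → 06:52 UTC (Aug 20).
Halborough is UTC−3:30, so local arrival = 06:52 − 3:30 = 03:22 on Aug 20.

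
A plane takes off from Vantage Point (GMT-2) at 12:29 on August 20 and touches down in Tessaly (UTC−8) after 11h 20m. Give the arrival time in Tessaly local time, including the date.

Convert departure to UTC: 12:29 + 2:00 = 14:29 UTC on Aug 20.
Add 11 hours and 20 minutes travel time → 01:49 UTC (Aug 21).
Tessaly is UTC−8:00, so local arrival = 01:49 − 8:00 = 17:49 on Aug 20.

17:49 on August 20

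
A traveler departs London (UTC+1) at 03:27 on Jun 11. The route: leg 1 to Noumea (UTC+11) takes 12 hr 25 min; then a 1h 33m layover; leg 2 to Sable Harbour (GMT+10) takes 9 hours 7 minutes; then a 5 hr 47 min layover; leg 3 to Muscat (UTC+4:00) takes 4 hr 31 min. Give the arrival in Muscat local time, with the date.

15:50 on Jun 12

Convert departure to UTC: 03:27 − 1:00 = 02:27 UTC on Jun 11.
Add 12 hours 25 minutes leg 1 → 14:52 UTC.
Add 1 hour and 33 minutes layover in Noumea → 16:25 UTC.
Add 9 hours and 7 minutes leg 2 → 01:32 UTC (Jun 12).
Add 5 hours and 47 minutes layover in Sable Harbour → 07:19 UTC.
Add 4 hours and 31 minutes leg 3 → 11:50 UTC.
Muscat is UTC+4:00, so local arrival = 11:50 + 4:00 = 15:50 on Jun 12.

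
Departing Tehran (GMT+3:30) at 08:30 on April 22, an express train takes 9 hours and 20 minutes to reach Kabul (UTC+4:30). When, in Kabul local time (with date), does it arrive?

Convert departure to UTC: 08:30 − 3:30 = 05:00 UTC on Apr 22.
Add 9 hours and 20 minutes travel time → 14:20 UTC.
Kabul is UTC+4:30, so local arrival = 14:20 + 4:30 = 18:50 on Apr 22.

18:50 on Apr 22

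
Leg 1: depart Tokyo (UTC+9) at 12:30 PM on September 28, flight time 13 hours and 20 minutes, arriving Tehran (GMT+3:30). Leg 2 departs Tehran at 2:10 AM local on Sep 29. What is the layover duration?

5 hours 50 minutes

Convert departure to UTC: 12:30 PM − 9:00 = 3:30 AM UTC on Sep 28.
Add 13 hours 20 minutes flight time → 4:50 PM UTC.
Tehran is UTC+3:30, so local arrival = 4:50 PM + 3:30 = 8:20 PM on Sep 28.
Layover = 2:10 AM − 8:20 PM (+1 day) = 5 hours 50 minutes.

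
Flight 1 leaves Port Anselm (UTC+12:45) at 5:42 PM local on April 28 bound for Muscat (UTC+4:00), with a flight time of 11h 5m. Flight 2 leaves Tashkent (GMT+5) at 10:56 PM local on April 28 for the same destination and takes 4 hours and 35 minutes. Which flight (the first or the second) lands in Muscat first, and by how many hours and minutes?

the first, by 6 hours 29 minutes

Flight 1 in UTC: 5:42 PM − 12:45 = 4:57 AM on Apr 28.
+11 hours and 5 minutes → arrive 4:02 PM UTC on Apr 28.
Flight 2 in UTC: 10:56 PM − 5:00 = 5:56 PM on Apr 28.
+4 hours 35 minutes → arrive 10:31 PM UTC on Apr 28.
Flight 1 lands earlier by 6 hours 29 minutes.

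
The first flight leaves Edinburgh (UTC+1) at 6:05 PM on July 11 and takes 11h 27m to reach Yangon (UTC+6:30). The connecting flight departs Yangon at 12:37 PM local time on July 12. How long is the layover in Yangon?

1 hour 35 minutes

Convert departure to UTC: 6:05 PM − 1:00 = 5:05 PM UTC on Jul 11.
Add 11 hours 27 minutes flight time → 4:32 AM UTC (Jul 12).
Yangon is UTC+6:30, so local arrival = 4:32 AM + 6:30 = 11:02 AM on Jul 12.
Layover = 12:37 PM − 11:02 AM = 1 hour 35 minutes.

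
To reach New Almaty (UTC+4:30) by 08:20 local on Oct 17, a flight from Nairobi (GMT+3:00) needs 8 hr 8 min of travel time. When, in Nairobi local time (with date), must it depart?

22:42 on October 16

Target arrival in UTC: 08:20 − 4:30 = 03:50 on Oct 17.
Subtract 8 hours and 8 minutes → departure 19:42 UTC on Oct 16.
Nairobi is UTC+3:00: 19:42 + 3:00 = 22:42 on Oct 16.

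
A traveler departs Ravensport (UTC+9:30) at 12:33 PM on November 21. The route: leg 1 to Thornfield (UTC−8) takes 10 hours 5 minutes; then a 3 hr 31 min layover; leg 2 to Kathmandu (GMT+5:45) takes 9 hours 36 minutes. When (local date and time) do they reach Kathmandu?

Convert departure to UTC: 12:33 PM − 9:30 = 3:03 AM UTC on Nov 21.
Add 10 hours 5 minutes leg 1 → 1:08 PM UTC.
Add 3 hours 31 minutes layover in Thornfield → 4:39 PM UTC.
Add 9 hours 36 minutes leg 2 → 2:15 AM UTC (Nov 22).
Kathmandu is UTC+5:45, so local arrival = 2:15 AM + 5:45 = 8:00 AM on Nov 22.

8:00 AM on November 22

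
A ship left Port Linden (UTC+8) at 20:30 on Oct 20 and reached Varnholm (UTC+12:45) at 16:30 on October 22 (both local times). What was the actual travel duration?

39 hours 15 minutes

Departure in UTC: 20:30 − 8:00 = 12:30 on Oct 20.
Arrival in UTC: 16:30 − 12:45 = 03:45 on Oct 22.
Elapsed = 03:45 − 12:30 (+2 days) = 39 hours 15 minutes.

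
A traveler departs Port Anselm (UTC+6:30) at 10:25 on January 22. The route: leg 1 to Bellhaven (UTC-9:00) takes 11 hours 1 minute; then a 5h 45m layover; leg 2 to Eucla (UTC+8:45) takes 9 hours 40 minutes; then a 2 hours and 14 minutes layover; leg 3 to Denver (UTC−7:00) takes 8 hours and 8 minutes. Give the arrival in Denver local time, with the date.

09:43 on January 23

Convert departure to UTC: 10:25 − 6:30 = 03:55 UTC on Jan 22.
Add 11 hours 1 minute leg 1 → 14:56 UTC.
Add 5 hours and 45 minutes layover in Bellhaven → 20:41 UTC.
Add 9 hours 40 minutes leg 2 → 06:21 UTC (Jan 23).
Add 2 hours and 14 minutes layover in Eucla → 08:35 UTC.
Add 8 hours 8 minutes leg 3 → 16:43 UTC.
Denver is UTC−7:00, so local arrival = 16:43 − 7:00 = 09:43 on Jan 23.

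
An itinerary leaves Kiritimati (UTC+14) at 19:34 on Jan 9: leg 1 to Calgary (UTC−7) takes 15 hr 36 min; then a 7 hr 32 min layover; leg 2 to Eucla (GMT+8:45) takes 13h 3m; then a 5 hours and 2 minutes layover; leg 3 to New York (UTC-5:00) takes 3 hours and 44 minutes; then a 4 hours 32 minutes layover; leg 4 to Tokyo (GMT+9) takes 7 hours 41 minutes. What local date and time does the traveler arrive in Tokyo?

23:44 on Jan 11

Convert departure to UTC: 19:34 − 14:00 = 05:34 UTC on Jan 9.
Add 15 hours and 36 minutes leg 1 → 21:10 UTC.
Add 7 hours 32 minutes layover in Calgary → 04:42 UTC (Jan 10).
Add 13 hours 3 minutes leg 2 → 17:45 UTC.
Add 5 hours 2 minutes layover in Eucla → 22:47 UTC.
Add 3 hours 44 minutes leg 3 → 02:31 UTC (Jan 11).
Add 4 hours and 32 minutes layover in New York → 07:03 UTC.
Add 7 hours 41 minutes leg 4 → 14:44 UTC.
Tokyo is UTC+9:00, so local arrival = 14:44 + 9:00 = 23:44 on Jan 11.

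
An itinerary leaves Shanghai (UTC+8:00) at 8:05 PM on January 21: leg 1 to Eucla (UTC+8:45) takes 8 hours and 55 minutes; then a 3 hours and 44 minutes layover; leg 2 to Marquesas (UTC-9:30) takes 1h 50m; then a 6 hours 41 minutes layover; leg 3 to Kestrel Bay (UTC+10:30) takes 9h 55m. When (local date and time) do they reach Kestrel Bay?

Convert departure to UTC: 8:05 PM − 8:00 = 12:05 PM UTC on Jan 21.
Add 8 hours 55 minutes leg 1 → 9:00 PM UTC.
Add 3 hours 44 minutes layover in Eucla → 12:44 AM UTC (Jan 22).
Add 1 hour and 50 minutes leg 2 → 2:34 AM UTC.
Add 6 hours and 41 minutes layover in Marquesas → 9:15 AM UTC.
Add 9 hours 55 minutes leg 3 → 7:10 PM UTC.
Kestrel Bay is UTC+10:30, so local arrival = 7:10 PM + 10:30 = 5:40 AM on Jan 23.

5:40 AM on January 23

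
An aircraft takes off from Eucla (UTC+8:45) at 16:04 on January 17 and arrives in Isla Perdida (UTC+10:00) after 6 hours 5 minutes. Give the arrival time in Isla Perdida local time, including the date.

Isla Perdida is 1:15 ahead of Eucla.
After 6 hours and 5 minutes it is 22:09 in Eucla.
Shift by the zone difference: 22:09 + 1:15 = 23:24 on Jan 17 in Isla Perdida.

23:24 on January 17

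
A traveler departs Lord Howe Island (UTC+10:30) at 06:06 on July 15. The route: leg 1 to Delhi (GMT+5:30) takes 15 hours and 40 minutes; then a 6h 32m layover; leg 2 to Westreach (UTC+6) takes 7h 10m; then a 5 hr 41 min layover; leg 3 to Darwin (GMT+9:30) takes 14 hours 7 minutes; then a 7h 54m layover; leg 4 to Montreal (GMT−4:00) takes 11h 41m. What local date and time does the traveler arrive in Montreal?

Convert departure to UTC: 06:06 − 10:30 = 19:36 UTC on Jul 14.
Add 15 hours 40 minutes leg 1 → 11:16 UTC (Jul 15).
Add 6 hours 32 minutes layover in Delhi → 17:48 UTC.
Add 7 hours 10 minutes leg 2 → 00:58 UTC (Jul 16).
Add 5 hours and 41 minutes layover in Westreach → 06:39 UTC.
Add 14 hours and 7 minutes leg 3 → 20:46 UTC.
Add 7 hours 54 minutes layover in Darwin → 04:40 UTC (Jul 17).
Add 11 hours 41 minutes leg 4 → 16:21 UTC.
Montreal is UTC−4:00, so local arrival = 16:21 − 4:00 = 12:21 on Jul 17.

12:21 on July 17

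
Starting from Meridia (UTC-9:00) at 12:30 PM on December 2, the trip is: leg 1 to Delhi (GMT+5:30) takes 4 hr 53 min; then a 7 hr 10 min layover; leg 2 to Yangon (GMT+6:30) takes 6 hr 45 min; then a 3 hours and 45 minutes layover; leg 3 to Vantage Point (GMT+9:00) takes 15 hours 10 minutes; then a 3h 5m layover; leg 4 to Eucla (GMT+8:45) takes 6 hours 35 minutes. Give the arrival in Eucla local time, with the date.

Convert departure to UTC: 12:30 PM + 9:00 = 9:30 PM UTC on Dec 2.
Add 4 hours 53 minutes leg 1 → 2:23 AM UTC (Dec 3).
Add 7 hours 10 minutes layover in Delhi → 9:33 AM UTC.
Add 6 hours and 45 minutes leg 2 → 4:18 PM UTC.
Add 3 hours and 45 minutes layover in Yangon → 8:03 PM UTC.
Add 15 hours 10 minutes leg 3 → 11:13 AM UTC (Dec 4).
Add 3 hours and 5 minutes layover in Vantage Point → 2:18 PM UTC.
Add 6 hours and 35 minutes leg 4 → 8:53 PM UTC.
Eucla is UTC+8:45, so local arrival = 8:53 PM + 8:45 = 5:38 AM on Dec 5.

5:38 AM on December 5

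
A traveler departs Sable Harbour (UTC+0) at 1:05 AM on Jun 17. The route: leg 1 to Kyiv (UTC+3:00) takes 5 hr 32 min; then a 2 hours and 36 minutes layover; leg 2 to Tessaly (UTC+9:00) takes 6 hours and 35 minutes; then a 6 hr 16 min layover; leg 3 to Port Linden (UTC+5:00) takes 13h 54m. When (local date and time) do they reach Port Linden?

Sable Harbour is at UTC+0, so departure is already 1:05 AM UTC on Jun 17.
Add 5 hours and 32 minutes leg 1 → 6:37 AM UTC.
Add 2 hours 36 minutes layover in Kyiv → 9:13 AM UTC.
Add 6 hours 35 minutes leg 2 → 3:48 PM UTC.
Add 6 hours 16 minutes layover in Tessaly → 10:04 PM UTC.
Add 13 hours and 54 minutes leg 3 → 11:58 AM UTC (Jun 18).
Port Linden is UTC+5:00, so local arrival = 11:58 AM + 5:00 = 4:58 PM on Jun 18.

4:58 PM on June 18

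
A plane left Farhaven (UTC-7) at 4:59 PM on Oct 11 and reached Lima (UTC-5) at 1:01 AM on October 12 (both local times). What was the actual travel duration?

6 hours 2 minutes

Departure in UTC: 4:59 PM + 7:00 = 11:59 PM on Oct 11.
Arrival in UTC: 1:01 AM + 5:00 = 6:01 AM on Oct 12.
Elapsed = 6:01 AM − 11:59 PM (+1 day) = 6 hours 2 minutes.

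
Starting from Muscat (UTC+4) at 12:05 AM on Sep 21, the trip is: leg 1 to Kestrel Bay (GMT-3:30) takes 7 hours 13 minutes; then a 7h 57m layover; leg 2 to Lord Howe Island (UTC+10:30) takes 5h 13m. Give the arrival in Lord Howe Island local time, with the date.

2:58 AM on September 22

Convert departure to UTC: 12:05 AM − 4:00 = 8:05 PM UTC on Sep 20.
Add 7 hours and 13 minutes leg 1 → 3:18 AM UTC (Sep 21).
Add 7 hours and 57 minutes layover in Kestrel Bay → 11:15 AM UTC.
Add 5 hours and 13 minutes leg 2 → 4:28 PM UTC.
Lord Howe Island is UTC+10:30, so local arrival = 4:28 PM + 10:30 = 2:58 AM on Sep 22.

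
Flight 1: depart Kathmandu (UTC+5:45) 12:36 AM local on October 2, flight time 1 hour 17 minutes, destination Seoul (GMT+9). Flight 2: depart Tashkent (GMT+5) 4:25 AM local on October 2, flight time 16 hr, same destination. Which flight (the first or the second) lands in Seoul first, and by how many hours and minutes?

the first, by 19 hours 17 minutes

Flight 1 in UTC: 12:36 AM − 5:45 = 6:51 PM on Oct 1.
+1 hour 17 minutes → arrive 8:08 PM UTC on Oct 1.
Flight 2 in UTC: 4:25 AM − 5:00 = 11:25 PM on Oct 1.
+16 hours → arrive 3:25 PM UTC on Oct 2.
Flight 1 lands earlier by 19 hours 17 minutes.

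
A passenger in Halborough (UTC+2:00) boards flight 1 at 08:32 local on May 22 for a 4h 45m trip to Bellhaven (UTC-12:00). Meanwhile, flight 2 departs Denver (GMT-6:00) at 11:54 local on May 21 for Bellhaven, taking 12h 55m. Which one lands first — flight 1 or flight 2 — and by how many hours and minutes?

the second, by 4 hours 28 minutes

Flight 1 in UTC: 08:32 − 2:00 = 06:32 on May 22.
+4 hours 45 minutes → arrive 11:17 UTC on May 22.
Flight 2 in UTC: 11:54 + 6:00 = 17:54 on May 21.
+12 hours 55 minutes → arrive 06:49 UTC on May 22.
Flight 2 lands earlier by 4 hours 28 minutes.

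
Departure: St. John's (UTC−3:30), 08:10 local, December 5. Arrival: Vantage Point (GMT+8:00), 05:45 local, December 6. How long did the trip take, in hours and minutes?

10 hours 5 minutes

Departure in UTC: 08:10 + 3:30 = 11:40 on Dec 5.
Arrival in UTC: 05:45 − 8:00 = 21:45 on Dec 5.
Elapsed = 21:45 − 11:40 = 10 hours 5 minutes.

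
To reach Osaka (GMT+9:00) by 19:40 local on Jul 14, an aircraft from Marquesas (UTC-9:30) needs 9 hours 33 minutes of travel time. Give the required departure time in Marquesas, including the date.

Target arrival in UTC: 19:40 − 9:00 = 10:40 on Jul 14.
Subtract 9 hours and 33 minutes → departure 01:07 UTC on Jul 14.
Marquesas is UTC−9:30: 01:07 − 9:30 = 15:37 on Jul 13.

15:37 on Jul 13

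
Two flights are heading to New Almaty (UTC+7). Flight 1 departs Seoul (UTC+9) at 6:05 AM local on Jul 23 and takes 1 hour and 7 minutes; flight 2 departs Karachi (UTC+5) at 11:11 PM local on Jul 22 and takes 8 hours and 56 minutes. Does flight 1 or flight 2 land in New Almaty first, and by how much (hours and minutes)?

the first, by 4 hours 55 minutes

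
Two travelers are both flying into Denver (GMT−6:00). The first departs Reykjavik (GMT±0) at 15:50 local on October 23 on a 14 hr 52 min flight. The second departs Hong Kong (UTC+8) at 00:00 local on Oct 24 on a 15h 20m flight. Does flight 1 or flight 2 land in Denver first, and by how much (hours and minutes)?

the first, by 38 minutes

Flight 1 departs at 15:50 UTC (Oct 23).
+14 hours 52 minutes → arrive 06:42 UTC on Oct 24.
Flight 2 in UTC: 00:00 − 8:00 = 16:00 on Oct 23.
+15 hours and 20 minutes → arrive 07:20 UTC on Oct 24.
Flight 1 lands earlier by 38 minutes.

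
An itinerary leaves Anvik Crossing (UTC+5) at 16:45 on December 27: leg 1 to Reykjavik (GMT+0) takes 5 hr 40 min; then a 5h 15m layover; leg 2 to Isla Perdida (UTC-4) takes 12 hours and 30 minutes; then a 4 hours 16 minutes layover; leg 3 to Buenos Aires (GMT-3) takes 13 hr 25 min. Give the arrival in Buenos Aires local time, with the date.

Convert departure to UTC: 16:45 − 5:00 = 11:45 UTC on Dec 27.
Add 5 hours 40 minutes leg 1 → 17:25 UTC.
Add 5 hours and 15 minutes layover in Reykjavik → 22:40 UTC.
Add 12 hours 30 minutes leg 2 → 11:10 UTC (Dec 28).
Add 4 hours 16 minutes layover in Isla Perdida → 15:26 UTC.
Add 13 hours and 25 minutes leg 3 → 04:51 UTC (Dec 29).
Buenos Aires is UTC−3:00, so local arrival = 04:51 − 3:00 = 01:51 on Dec 29.

01:51 on December 29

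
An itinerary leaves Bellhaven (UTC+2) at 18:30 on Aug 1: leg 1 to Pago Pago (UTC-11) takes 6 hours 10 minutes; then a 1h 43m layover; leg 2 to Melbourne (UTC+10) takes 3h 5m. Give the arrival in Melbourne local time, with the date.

13:28 on August 2

Convert departure to UTC: 18:30 − 2:00 = 16:30 UTC on Aug 1.
Add 6 hours and 10 minutes leg 1 → 22:40 UTC.
Add 1 hour and 43 minutes layover in Pago Pago → 00:23 UTC (Aug 2).
Add 3 hours 5 minutes leg 2 → 03:28 UTC.
Melbourne is UTC+10:00, so local arrival = 03:28 + 10:00 = 13:28 on Aug 2.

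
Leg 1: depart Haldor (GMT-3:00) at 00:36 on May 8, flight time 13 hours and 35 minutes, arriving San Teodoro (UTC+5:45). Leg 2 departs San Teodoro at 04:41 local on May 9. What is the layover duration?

5 hours 45 minutes

Convert departure to UTC: 00:36 + 3:00 = 03:36 UTC on May 8.
Add 13 hours and 35 minutes flight time → 17:11 UTC.
San Teodoro is UTC+5:45, so local arrival = 17:11 + 5:45 = 22:56 on May 8.
Layover = 04:41 − 22:56 (+1 day) = 5 hours 45 minutes.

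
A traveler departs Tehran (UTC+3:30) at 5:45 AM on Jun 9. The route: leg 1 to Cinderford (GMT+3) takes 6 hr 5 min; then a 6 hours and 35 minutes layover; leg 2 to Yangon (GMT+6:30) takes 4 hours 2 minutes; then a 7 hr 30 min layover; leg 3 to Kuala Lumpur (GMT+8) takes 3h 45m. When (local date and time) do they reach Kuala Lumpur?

Convert departure to UTC: 5:45 AM − 3:30 = 2:15 AM UTC on Jun 9.
Add 6 hours 5 minutes leg 1 → 8:20 AM UTC.
Add 6 hours and 35 minutes layover in Cinderford → 2:55 PM UTC.
Add 4 hours 2 minutes leg 2 → 6:57 PM UTC.
Add 7 hours and 30 minutes layover in Yangon → 2:27 AM UTC (Jun 10).
Add 3 hours and 45 minutes leg 3 → 6:12 AM UTC.
Kuala Lumpur is UTC+8:00, so local arrival = 6:12 AM + 8:00 = 2:12 PM on Jun 10.

2:12 PM on Jun 10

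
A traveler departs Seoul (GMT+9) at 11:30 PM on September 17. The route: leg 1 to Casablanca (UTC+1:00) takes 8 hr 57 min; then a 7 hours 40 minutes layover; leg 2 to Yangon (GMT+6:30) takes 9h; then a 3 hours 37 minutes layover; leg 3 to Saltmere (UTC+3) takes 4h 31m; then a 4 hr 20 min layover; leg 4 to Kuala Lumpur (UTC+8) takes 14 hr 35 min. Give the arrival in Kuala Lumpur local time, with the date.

3:10 AM on September 20

Convert departure to UTC: 11:30 PM − 9:00 = 2:30 PM UTC on Sep 17.
Add 8 hours and 57 minutes leg 1 → 11:27 PM UTC.
Add 7 hours 40 minutes layover in Casablanca → 7:07 AM UTC (Sep 18).
Add 9 hours leg 2 → 4:07 PM UTC.
Add 3 hours 37 minutes layover in Yangon → 7:44 PM UTC.
Add 4 hours 31 minutes leg 3 → 12:15 AM UTC (Sep 19).
Add 4 hours 20 minutes layover in Saltmere → 4:35 AM UTC.
Add 14 hours and 35 minutes leg 4 → 7:10 PM UTC.
Kuala Lumpur is UTC+8:00, so local arrival = 7:10 PM + 8:00 = 3:10 AM on Sep 20.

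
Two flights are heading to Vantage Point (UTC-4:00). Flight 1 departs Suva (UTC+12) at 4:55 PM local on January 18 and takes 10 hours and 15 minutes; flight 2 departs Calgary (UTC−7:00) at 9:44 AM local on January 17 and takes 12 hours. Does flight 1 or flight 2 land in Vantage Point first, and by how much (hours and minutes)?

Flight 1 in UTC: 4:55 PM − 12:00 = 4:55 AM on Jan 18.
+10 hours 15 minutes → arrive 3:10 PM UTC on Jan 18.
Flight 2 in UTC: 9:44 AM + 7:00 = 4:44 PM on Jan 17.
+12 hours → arrive 4:44 AM UTC on Jan 18.
Flight 2 lands earlier by 10 hours 26 minutes.

the second, by 10 hours 26 minutes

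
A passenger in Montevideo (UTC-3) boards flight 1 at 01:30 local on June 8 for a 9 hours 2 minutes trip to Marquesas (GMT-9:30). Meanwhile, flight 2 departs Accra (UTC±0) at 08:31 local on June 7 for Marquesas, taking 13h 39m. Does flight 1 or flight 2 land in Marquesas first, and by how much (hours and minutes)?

Flight 1 in UTC: 01:30 + 3:00 = 04:30 on Jun 8.
+9 hours and 2 minutes → arrive 13:32 UTC on Jun 8.
Flight 2 departs at 08:31 UTC (Jun 7).
+13 hours and 39 minutes → arrive 22:10 UTC on Jun 7.
Flight 2 lands earlier by 15 hours 22 minutes.

the second, by 15 hours 22 minutes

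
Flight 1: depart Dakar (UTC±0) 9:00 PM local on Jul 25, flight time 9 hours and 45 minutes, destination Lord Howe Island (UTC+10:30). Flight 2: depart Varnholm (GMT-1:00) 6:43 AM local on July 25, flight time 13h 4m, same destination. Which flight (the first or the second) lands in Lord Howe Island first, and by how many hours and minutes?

Flight 1 departs at 9:00 PM UTC (Jul 25).
+9 hours and 45 minutes → arrive 6:45 AM UTC on Jul 26.
Flight 2 in UTC: 6:43 AM + 1:00 = 7:43 AM on Jul 25.
+13 hours 4 minutes → arrive 8:47 PM UTC on Jul 25.
Flight 2 lands earlier by 9 hours 58 minutes.

the second, by 9 hours 58 minutes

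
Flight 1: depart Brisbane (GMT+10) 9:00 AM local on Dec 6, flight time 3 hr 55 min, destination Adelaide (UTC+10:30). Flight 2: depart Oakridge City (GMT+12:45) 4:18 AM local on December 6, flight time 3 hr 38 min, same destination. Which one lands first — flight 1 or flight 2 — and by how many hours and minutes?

Flight 1 in UTC: 9:00 AM − 10:00 = 11:00 PM on Dec 5.
+3 hours 55 minutes → arrive 2:55 AM UTC on Dec 6.
Flight 2 in UTC: 4:18 AM − 12:45 = 3:33 PM on Dec 5.
+3 hours and 38 minutes → arrive 7:11 PM UTC on Dec 5.
Flight 2 lands earlier by 7 hours 44 minutes.

the second, by 7 hours 44 minutes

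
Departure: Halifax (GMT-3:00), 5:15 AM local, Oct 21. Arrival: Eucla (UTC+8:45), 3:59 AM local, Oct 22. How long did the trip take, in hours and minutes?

10 hours 59 minutes

Eucla is 11:45 ahead of Halifax.
Clock-face elapsed time (ignoring zones) is 22 hours 44 minutes.
Actual elapsed = 22 hours 44 minutes − 11:45 = 10 hours 59 minutes.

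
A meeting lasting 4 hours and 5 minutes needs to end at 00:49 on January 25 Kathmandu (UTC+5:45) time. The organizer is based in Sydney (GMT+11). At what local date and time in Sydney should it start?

01:59 on January 25

Target end time in UTC: 00:49 − 5:45 = 19:04 on Jan 24.
Subtract 4 hours and 5 minutes → start 14:59 UTC on Jan 24.
Sydney is UTC+11:00: 14:59 + 11:00 = 01:59 on Jan 25.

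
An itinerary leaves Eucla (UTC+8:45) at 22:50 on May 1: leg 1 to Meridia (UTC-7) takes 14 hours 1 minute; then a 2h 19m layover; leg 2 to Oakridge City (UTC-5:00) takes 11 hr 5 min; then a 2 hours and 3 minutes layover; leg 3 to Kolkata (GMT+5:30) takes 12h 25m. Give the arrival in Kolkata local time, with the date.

13:28 on May 3

Convert departure to UTC: 22:50 − 8:45 = 14:05 UTC on May 1.
Add 14 hours 1 minute leg 1 → 04:06 UTC (May 2).
Add 2 hours and 19 minutes layover in Meridia → 06:25 UTC.
Add 11 hours and 5 minutes leg 2 → 17:30 UTC.
Add 2 hours and 3 minutes layover in Oakridge City → 19:33 UTC.
Add 12 hours and 25 minutes leg 3 → 07:58 UTC (May 3).
Kolkata is UTC+5:30, so local arrival = 07:58 + 5:30 = 13:28 on May 3.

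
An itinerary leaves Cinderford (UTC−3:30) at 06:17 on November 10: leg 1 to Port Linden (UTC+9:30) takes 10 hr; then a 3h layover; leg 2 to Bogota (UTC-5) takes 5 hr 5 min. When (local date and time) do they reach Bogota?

Convert departure to UTC: 06:17 + 3:30 = 09:47 UTC on Nov 10.
Add 10 hours leg 1 → 19:47 UTC.
Add 3 hours layover in Port Linden → 22:47 UTC.
Add 5 hours 5 minutes leg 2 → 03:52 UTC (Nov 11).
Bogota is UTC−5:00, so local arrival = 03:52 − 5:00 = 22:52 on Nov 10.

22:52 on November 10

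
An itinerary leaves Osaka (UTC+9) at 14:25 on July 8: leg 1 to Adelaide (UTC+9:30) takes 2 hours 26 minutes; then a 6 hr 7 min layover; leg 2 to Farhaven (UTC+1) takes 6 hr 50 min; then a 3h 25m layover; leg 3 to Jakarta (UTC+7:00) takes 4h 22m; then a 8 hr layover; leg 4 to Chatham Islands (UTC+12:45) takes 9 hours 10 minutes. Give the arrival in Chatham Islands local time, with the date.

Convert departure to UTC: 14:25 − 9:00 = 05:25 UTC on Jul 8.
Add 2 hours and 26 minutes leg 1 → 07:51 UTC.
Add 6 hours 7 minutes layover in Adelaide → 13:58 UTC.
Add 6 hours 50 minutes leg 2 → 20:48 UTC.
Add 3 hours 25 minutes layover in Farhaven → 00:13 UTC (Jul 9).
Add 4 hours 22 minutes leg 3 → 04:35 UTC.
Add 8 hours layover in Jakarta → 12:35 UTC.
Add 9 hours 10 minutes leg 4 → 21:45 UTC.
Chatham Islands is UTC+12:45, so local arrival = 21:45 + 12:45 = 10:30 on Jul 10.

10:30 on July 10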